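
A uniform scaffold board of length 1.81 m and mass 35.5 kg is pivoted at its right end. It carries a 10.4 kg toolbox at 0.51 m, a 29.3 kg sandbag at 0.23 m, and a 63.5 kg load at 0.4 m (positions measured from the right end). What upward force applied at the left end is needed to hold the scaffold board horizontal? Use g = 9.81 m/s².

F ≈ 377 N

Choose the right end as the axis so the unknown pivot reaction has zero arm there.
Beam weight: 35.5 × 9.81 = 348.3 N down at 0.905 m → arm 0.905 m, τ = 348.3 × 0.905 = 315.2 N·m counterclockwise.
Toolbox: 10.4 × 9.81 = 102 N down at 0.51 m → arm 0.51 m, τ = 102 × 0.51 = 52.02 N·m counterclockwise.
Sandbag: 29.3 × 9.81 = 287.4 N down at 0.23 m → arm 0.23 m, τ = 287.4 × 0.23 = 66.1 N·m counterclockwise.
Load: 63.5 × 9.81 = 622.9 N down at 0.4 m → arm 0.4 m, τ = 622.9 × 0.4 = 249.2 N·m counterclockwise.
Net moment of the loads = 682.5 N·m counterclockwise.
The upward force F acts at the left end, arm 1.81 m, giving F × 1.81 clockwise.
Στ = 0 ⇒ F × 1.81 = 682.5 ⇒ F = 682.5 / 1.81 = 377 N.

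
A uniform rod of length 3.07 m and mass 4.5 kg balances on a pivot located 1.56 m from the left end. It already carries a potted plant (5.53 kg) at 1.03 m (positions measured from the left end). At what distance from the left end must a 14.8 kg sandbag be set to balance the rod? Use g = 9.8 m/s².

Choose the pivot (at 1.56 m from the left end) as the axis so the support reaction has zero arm there.
Beam weight: 4.5 × 9.8 = 44.1 N down at 1.535 m → arm 0.025 m, τ = 44.1 × 0.025 = 1.103 N·m counterclockwise.
Potted plant: 5.53 × 9.8 = 54.19 N down at 1.03 m → arm 0.53 m, τ = 54.19 × 0.53 = 28.72 N·m counterclockwise.
Net moment of existing loads = 29.82 N·m counterclockwise.
The sandbag weighs 14.8 × 9.8 = 145 N and must supply an equal clockwise moment, so its lever arm about the pivot is 29.82 / 145 = 0.206 m.
That puts it at 1.56 + 0.206 = 1.77 m from the left end.

x ≈ 1.77 m from the left end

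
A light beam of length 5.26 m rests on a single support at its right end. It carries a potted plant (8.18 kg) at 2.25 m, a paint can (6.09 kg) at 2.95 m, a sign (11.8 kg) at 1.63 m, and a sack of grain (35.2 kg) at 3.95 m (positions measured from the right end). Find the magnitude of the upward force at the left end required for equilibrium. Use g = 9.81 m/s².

F ≈ 363 N

Take moments about the right end.
Potted plant: 8.18 × 9.81 = 80.25 N down at 2.25 m → arm 2.25 m, τ = 80.25 × 2.25 = 180.6 N·m counterclockwise.
Paint can: 6.09 × 9.81 = 59.74 N down at 2.95 m → arm 2.95 m, τ = 59.74 × 2.95 = 176.2 N·m counterclockwise.
Sign: 11.8 × 9.81 = 115.8 N down at 1.63 m → arm 1.63 m, τ = 115.8 × 1.63 = 188.8 N·m counterclockwise.
Sack of grain: 35.2 × 9.81 = 345.3 N down at 3.95 m → arm 3.95 m, τ = 345.3 × 3.95 = 1364 N·m counterclockwise.
Net moment of the loads = 1910 N·m counterclockwise.
The upward force F acts at the left end, arm 5.26 m, giving F × 5.26 clockwise.
Setting net torque to zero: F × 5.26 = 1910 → F = 1910 / 5.26 = 363 N.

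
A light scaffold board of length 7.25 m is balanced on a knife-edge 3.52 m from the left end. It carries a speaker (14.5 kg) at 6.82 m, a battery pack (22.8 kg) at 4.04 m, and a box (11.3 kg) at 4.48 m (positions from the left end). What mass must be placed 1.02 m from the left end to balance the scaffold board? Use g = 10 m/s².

Sum moments about the knife-edge (at 3.52 m from the left end) (the support reaction has zero arm there).
Speaker: 14.5 × 10 = 145 N down at 6.82 m → arm 3.3 m, τ = 145 × 3.3 = 478.5 N·m clockwise.
Battery pack: 22.8 × 10 = 228 N down at 4.04 m → arm 0.52 m, τ = 228 × 0.52 = 118.6 N·m clockwise.
Box: 11.3 × 10 = 113 N down at 4.48 m → arm 0.96 m, τ = 113 × 0.96 = 108.5 N·m clockwise.
Net moment of known loads = 705.6 N·m clockwise.
An unknown mass m at 1.02 m has arm 2.5 m; its moment is m·g·2.5 counterclockwise.
Στ = 0 ⇒ m × 10 × 2.5 = 705.6 ⇒ m = 705.6 / (10 × 2.5) = 28.2 kg.

m ≈ 28.2 kg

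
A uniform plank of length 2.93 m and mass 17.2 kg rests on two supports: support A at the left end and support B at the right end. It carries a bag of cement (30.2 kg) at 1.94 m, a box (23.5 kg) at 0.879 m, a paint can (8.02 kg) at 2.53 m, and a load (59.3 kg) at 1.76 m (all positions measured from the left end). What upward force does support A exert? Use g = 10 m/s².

About support B:
Beam weight: 17.2 × 10 = 172 N down at 1.465 m → arm 1.465 m, τ = 172 × 1.465 = 252 N·m counterclockwise.
Bag of cement: 30.2 × 10 = 302 N down at 1.94 m → arm 0.99 m, τ = 302 × 0.99 = 299 N·m counterclockwise.
Box: 23.5 × 10 = 235 N down at 0.879 m → arm 2.051 m, τ = 235 × 2.051 = 482 N·m counterclockwise.
Paint can: 8.02 × 10 = 80.2 N down at 2.53 m → arm 0.4 m, τ = 80.2 × 0.4 = 32.08 N·m counterclockwise.
Load: 59.3 × 10 = 593 N down at 1.76 m → arm 1.17 m, τ = 593 × 1.17 = 693.8 N·m counterclockwise.
Net load moment about support B = 1759 N·m counterclockwise.
Reaction R at support A is upward at 0 m, arm 2.93 m → moment R × 2.93 clockwise.
Στ = 0 ⇒ R × 2.93 = 1759 ⇒ R = 600 N.

R_A ≈ 600 N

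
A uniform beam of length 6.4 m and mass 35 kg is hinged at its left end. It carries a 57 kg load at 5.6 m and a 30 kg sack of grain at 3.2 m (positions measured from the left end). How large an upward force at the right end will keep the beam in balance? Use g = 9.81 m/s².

F ≈ 808 N

Taking torques about the left end:
Beam weight: 35 × 9.81 = 343.4 N down at 3.2 m → arm 3.2 m, τ = 343.4 × 3.2 = 1099 N·m clockwise.
Load: 57 × 9.81 = 559.2 N down at 5.6 m → arm 5.6 m, τ = 559.2 × 5.6 = 3132 N·m clockwise.
Sack of grain: 30 × 9.81 = 294.3 N down at 3.2 m → arm 3.2 m, τ = 294.3 × 3.2 = 941.8 N·m clockwise.
Net moment of the loads = 5173 N·m clockwise.
The upward force F acts at the right end, arm 6.4 m, giving F × 6.4 counterclockwise.
Στ = 0 ⇒ F × 6.4 = 5173 ⇒ F = 5173 / 6.4 = 808 N.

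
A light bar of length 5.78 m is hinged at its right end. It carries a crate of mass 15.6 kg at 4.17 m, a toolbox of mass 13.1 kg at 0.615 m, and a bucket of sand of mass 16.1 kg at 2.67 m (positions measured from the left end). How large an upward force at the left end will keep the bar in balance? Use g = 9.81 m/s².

Take moments about the right end.
Crate: 15.6 × 9.81 = 153 N down at 4.17 m → arm 1.61 m, τ = 153 × 1.61 = 246.3 N·m counterclockwise.
Toolbox: 13.1 × 9.81 = 128.5 N down at 0.615 m → arm 5.165 m, τ = 128.5 × 5.165 = 663.7 N·m counterclockwise.
Bucket of sand: 16.1 × 9.81 = 157.9 N down at 2.67 m → arm 3.11 m, τ = 157.9 × 3.11 = 491.1 N·m counterclockwise.
Net moment of the loads = 1401 N·m counterclockwise.
The upward force F acts at the left end, arm 5.78 m, giving F × 5.78 clockwise.
Balancing moments: F × 5.78 = 1401, giving F = 1401 / 5.78 = 242 N.

F ≈ 242 N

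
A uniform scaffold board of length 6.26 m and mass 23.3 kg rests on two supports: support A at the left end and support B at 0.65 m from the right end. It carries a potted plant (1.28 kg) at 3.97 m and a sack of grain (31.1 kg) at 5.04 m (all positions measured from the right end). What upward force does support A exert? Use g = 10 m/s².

R_A ≈ 354 N

Taking torques about support B:
Beam weight: 23.3 × 10 = 233 N down at 3.13 m → arm 2.48 m, τ = 233 × 2.48 = 577.8 N·m counterclockwise.
Potted plant: 1.28 × 10 = 12.8 N down at 3.97 m → arm 3.32 m, τ = 12.8 × 3.32 = 42.5 N·m counterclockwise.
Sack of grain: 31.1 × 10 = 311 N down at 5.04 m → arm 4.39 m, τ = 311 × 4.39 = 1365 N·m counterclockwise.
Net load moment about support B = 1985 N·m counterclockwise.
Reaction R at support A is upward at 6.26 m, arm 5.61 m → moment R × 5.61 clockwise.
Balancing moments: R × 5.61 = 1985, giving R = 354 N.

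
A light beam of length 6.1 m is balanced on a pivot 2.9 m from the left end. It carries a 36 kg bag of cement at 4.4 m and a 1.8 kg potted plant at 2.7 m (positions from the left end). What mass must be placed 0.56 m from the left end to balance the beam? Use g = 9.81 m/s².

m ≈ 22.9 kg

Take moments about the pivot (at 2.9 m from the left end).
Bag of cement: 36 × 9.81 = 353.2 N down at 4.4 m → arm 1.5 m, τ = 353.2 × 1.5 = 529.8 N·m clockwise.
Potted plant: 1.8 × 9.81 = 17.66 N down at 2.7 m → arm 0.2 m, τ = 17.66 × 0.2 = 3.532 N·m counterclockwise.
Net moment of known loads = 526.3 N·m clockwise.
An unknown mass m at 0.56 m has arm 2.34 m; its moment is m·g·2.34 counterclockwise.
Setting net torque to zero: m × 9.81 × 2.34 = 526.3 → m = 526.3 / (9.81 × 2.34) = 22.9 kg.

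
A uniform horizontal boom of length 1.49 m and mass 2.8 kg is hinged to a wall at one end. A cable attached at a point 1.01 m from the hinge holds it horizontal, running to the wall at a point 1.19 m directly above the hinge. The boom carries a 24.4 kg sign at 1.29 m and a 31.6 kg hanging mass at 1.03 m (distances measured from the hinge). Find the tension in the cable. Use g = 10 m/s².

T ≈ 859 N

Taking torques about the hinge:
Beam weight: 2.8 × 10 = 28 N down at 0.745 m → arm 0.745 m, τ = 28 × 0.745 = 20.86 N·m clockwise.
Sign: 24.4 × 10 = 244 N down at 1.29 m → arm 1.29 m, τ = 244 × 1.29 = 314.8 N·m clockwise.
Hanging mass: 31.6 × 10 = 316 N down at 1.03 m → arm 1.03 m, τ = 316 × 1.03 = 325.5 N·m clockwise.
Total clockwise load moment = 661.2 N·m.
The cable tension T acts at 1.01 m; only its component perpendicular to the boom, T sinθ, produces torque. sinθ = h/√(h²+d²) = 1.19/√(1.19²+1.01²) = 0.7624.
For rotational equilibrium, T × 1.01 × 0.7624 = 661.2, so T = 661.2 / 0.77 = 859 N.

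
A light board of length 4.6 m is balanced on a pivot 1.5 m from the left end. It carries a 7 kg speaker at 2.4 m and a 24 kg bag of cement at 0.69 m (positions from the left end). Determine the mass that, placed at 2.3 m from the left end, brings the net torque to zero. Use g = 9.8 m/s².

Take moments about the pivot (at 1.5 m from the left end).
Speaker: 7 × 9.8 = 68.6 N down at 2.4 m → arm 0.9 m, τ = 68.6 × 0.9 = 61.74 N·m clockwise.
Bag of cement: 24 × 9.8 = 235.2 N down at 0.69 m → arm 0.81 m, τ = 235.2 × 0.81 = 190.5 N·m counterclockwise.
Net moment of known loads = 128.8 N·m counterclockwise.
An unknown mass m at 2.3 m has arm 0.8 m; its moment is m·g·0.8 clockwise.
Balancing moments: m × 9.8 × 0.8 = 128.8, giving m = 128.8 / (9.8 × 0.8) = 16.4 kg.

m ≈ 16.4 kg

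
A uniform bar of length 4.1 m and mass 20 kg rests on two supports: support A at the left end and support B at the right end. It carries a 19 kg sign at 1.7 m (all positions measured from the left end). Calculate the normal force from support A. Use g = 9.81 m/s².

About support B:
Beam weight: 20 × 9.81 = 196.2 N down at 2.05 m → arm 2.05 m, τ = 196.2 × 2.05 = 402.2 N·m counterclockwise.
Sign: 19 × 9.81 = 186.4 N down at 1.7 m → arm 2.4 m, τ = 186.4 × 2.4 = 447.4 N·m counterclockwise.
Net load moment about support B = 849.6 N·m counterclockwise.
Reaction R at support A is upward at 0 m, arm 4.1 m → moment R × 4.1 clockwise.
Στ = 0 ⇒ R × 4.1 = 849.6 ⇒ R = 207 N.

R_A ≈ 207 N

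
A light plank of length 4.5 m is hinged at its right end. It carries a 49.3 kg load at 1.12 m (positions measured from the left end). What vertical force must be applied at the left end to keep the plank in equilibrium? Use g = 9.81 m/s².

F ≈ 363 N

Taking torques about the right end:
Load: 49.3 × 9.81 = 483.6 N down at 1.12 m → arm 3.38 m, τ = 483.6 × 3.38 = 1635 N·m counterclockwise.
Net moment of the loads = 1635 N·m counterclockwise.
The upward force F acts at the left end, arm 4.5 m, giving F × 4.5 clockwise.
Στ = 0 ⇒ F × 4.5 = 1635 ⇒ F = 1635 / 4.5 = 363 N.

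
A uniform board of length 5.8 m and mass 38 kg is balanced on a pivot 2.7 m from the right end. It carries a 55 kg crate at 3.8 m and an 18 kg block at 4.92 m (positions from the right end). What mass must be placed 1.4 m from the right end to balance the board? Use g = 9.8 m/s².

m ≈ 83.1 kg

Choose the pivot (at 2.7 m from the right end) as the axis so the support reaction has zero arm there.
Beam weight: 38 × 9.8 = 372.4 N down at 2.9 m → arm 0.2 m, τ = 372.4 × 0.2 = 74.48 N·m counterclockwise.
Crate: 55 × 9.8 = 539 N down at 3.8 m → arm 1.1 m, τ = 539 × 1.1 = 592.9 N·m counterclockwise.
Block: 18 × 9.8 = 176.4 N down at 4.92 m → arm 2.22 m, τ = 176.4 × 2.22 = 391.6 N·m counterclockwise.
Net moment of known loads = 1059 N·m counterclockwise.
An unknown mass m at 1.4 m has arm 1.3 m; its moment is m·g·1.3 clockwise.
Balancing moments: m × 9.8 × 1.3 = 1059, giving m = 1059 / (9.8 × 1.3) = 83.1 kg.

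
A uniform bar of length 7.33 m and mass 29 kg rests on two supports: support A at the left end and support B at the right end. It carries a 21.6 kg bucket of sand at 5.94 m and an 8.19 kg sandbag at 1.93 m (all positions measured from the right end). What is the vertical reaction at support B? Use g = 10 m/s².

Taking torques about support A:
Beam weight: 29 × 10 = 290 N down at 3.665 m → arm 3.665 m, τ = 290 × 3.665 = 1063 N·m clockwise.
Bucket of sand: 21.6 × 10 = 216 N down at 5.94 m → arm 1.39 m, τ = 216 × 1.39 = 300.2 N·m clockwise.
Sandbag: 8.19 × 10 = 81.9 N down at 1.93 m → arm 5.4 m, τ = 81.9 × 5.4 = 442.3 N·m clockwise.
Net load moment about support A = 1806 N·m clockwise.
Reaction R at support B is upward at 0 m, arm 7.33 m → moment R × 7.33 counterclockwise.
Setting net torque to zero: R × 7.33 = 1806 → R = 246 N.

R_B ≈ 246 N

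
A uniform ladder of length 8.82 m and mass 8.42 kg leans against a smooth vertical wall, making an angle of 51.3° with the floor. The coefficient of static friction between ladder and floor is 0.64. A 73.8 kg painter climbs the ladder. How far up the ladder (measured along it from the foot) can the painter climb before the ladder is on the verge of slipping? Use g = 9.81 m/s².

d ≈ 7.35 m

Choose the foot of the ladder as the axis so the floor normal and friction both act there and drop out.
Ladder weight 8.42×9.81 = 82.6 N acts at 4.41 m along the ladder; its horizontal arm is 4.41·cos51.3° = 2.757 m → τ = 227.7 N·m clockwise.
Painter weight 73.8×9.81 = 724 N at distance d → arm d·cos51.3° → τ = 724·d·0.6252 clockwise.
Wall normal N at the top has arm L sinθ = 6.883 m counterclockwise, so Στ = 0 gives N·6.883 = 227.7 + 452.6·d.
ΣFy = 0 ⇒ N_floor = 806.6 N, so the maximum friction is μ_s·N_floor = 0.64×806.6 = 516.2 N. ΣFx = 0 ⇒ N_wall = f, so at the slipping point N = 516.2 N.
Substituting: 516.2×6.883 = 227.7 + 452.6·d ⇒ d = (3553 − 227.7) / 452.6 = 7.35 m.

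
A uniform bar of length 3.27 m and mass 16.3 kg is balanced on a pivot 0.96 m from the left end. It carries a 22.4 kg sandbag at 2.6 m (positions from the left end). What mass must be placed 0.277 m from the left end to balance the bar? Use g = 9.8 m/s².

Taking torques about the pivot (at 0.96 m from the left end):
Beam weight: 16.3 × 9.8 = 159.7 N down at 1.635 m → arm 0.675 m, τ = 159.7 × 0.675 = 107.8 N·m clockwise.
Sandbag: 22.4 × 9.8 = 219.5 N down at 2.6 m → arm 1.64 m, τ = 219.5 × 1.64 = 360 N·m clockwise.
Net moment of known loads = 467.8 N·m clockwise.
An unknown mass m at 0.277 m has arm 0.683 m; its moment is m·g·0.683 counterclockwise.
For rotational equilibrium, m × 9.8 × 0.683 = 467.8, so m = 467.8 / (9.8 × 0.683) = 69.9 kg.

m ≈ 69.9 kg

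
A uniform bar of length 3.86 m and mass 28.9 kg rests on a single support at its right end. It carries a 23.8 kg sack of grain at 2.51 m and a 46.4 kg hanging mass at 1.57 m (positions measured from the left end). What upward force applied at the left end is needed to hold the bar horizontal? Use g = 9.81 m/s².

Take moments about the right end.
Beam weight: 28.9 × 9.81 = 283.5 N down at 1.93 m → arm 1.93 m, τ = 283.5 × 1.93 = 547.2 N·m counterclockwise.
Sack of grain: 23.8 × 9.81 = 233.5 N down at 2.51 m → arm 1.35 m, τ = 233.5 × 1.35 = 315.2 N·m counterclockwise.
Hanging mass: 46.4 × 9.81 = 455.2 N down at 1.57 m → arm 2.29 m, τ = 455.2 × 2.29 = 1042 N·m counterclockwise.
Net moment of the loads = 1904 N·m counterclockwise.
The upward force F acts at the left end, arm 3.86 m, giving F × 3.86 clockwise.
Στ = 0 ⇒ F × 3.86 = 1904 ⇒ F = 1904 / 3.86 = 493 N.

F ≈ 493 N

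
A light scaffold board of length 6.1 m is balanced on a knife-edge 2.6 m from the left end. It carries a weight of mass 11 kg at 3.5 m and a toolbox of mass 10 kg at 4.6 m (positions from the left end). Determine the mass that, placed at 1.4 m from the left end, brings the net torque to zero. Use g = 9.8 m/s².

m ≈ 24.9 kg

Taking torques about the knife-edge (at 2.6 m from the left end):
Weight: 11 × 9.8 = 107.8 N down at 3.5 m → arm 0.9 m, τ = 107.8 × 0.9 = 97.02 N·m clockwise.
Toolbox: 10 × 9.8 = 98 N down at 4.6 m → arm 2 m, τ = 98 × 2 = 196 N·m clockwise.
Net moment of known loads = 293 N·m clockwise.
An unknown mass m at 1.4 m has arm 1.2 m; its moment is m·g·1.2 counterclockwise.
Setting net torque to zero: m × 9.8 × 1.2 = 293 → m = 293 / (9.8 × 1.2) = 24.9 kg.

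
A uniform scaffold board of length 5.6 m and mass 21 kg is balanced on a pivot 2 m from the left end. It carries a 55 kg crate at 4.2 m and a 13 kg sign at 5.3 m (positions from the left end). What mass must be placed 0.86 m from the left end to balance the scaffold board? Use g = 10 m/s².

m ≈ 159 kg

About the pivot (at 2 m from the left end):
Beam weight: 21 × 10 = 210 N down at 2.8 m → arm 0.8 m, τ = 210 × 0.8 = 168 N·m clockwise.
Crate: 55 × 10 = 550 N down at 4.2 m → arm 2.2 m, τ = 550 × 2.2 = 1210 N·m clockwise.
Sign: 13 × 10 = 130 N down at 5.3 m → arm 3.3 m, τ = 130 × 3.3 = 429 N·m clockwise.
Net moment of known loads = 1807 N·m clockwise.
An unknown mass m at 0.86 m has arm 1.14 m; its moment is m·g·1.14 counterclockwise.
For rotational equilibrium, m × 10 × 1.14 = 1807, so m = 1807 / (10 × 1.14) = 159 kg.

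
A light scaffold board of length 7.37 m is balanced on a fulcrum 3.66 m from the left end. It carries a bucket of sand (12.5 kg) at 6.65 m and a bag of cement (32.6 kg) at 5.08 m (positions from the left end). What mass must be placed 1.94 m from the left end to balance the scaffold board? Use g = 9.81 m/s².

Choose the fulcrum (at 3.66 m from the left end) as the axis so the support reaction has zero arm there.
Bucket of sand: 12.5 × 9.81 = 122.6 N down at 6.65 m → arm 2.99 m, τ = 122.6 × 2.99 = 366.6 N·m clockwise.
Bag of cement: 32.6 × 9.81 = 319.8 N down at 5.08 m → arm 1.42 m, τ = 319.8 × 1.42 = 454.1 N·m clockwise.
Net moment of known loads = 820.7 N·m clockwise.
An unknown mass m at 1.94 m has arm 1.72 m; its moment is m·g·1.72 counterclockwise.
Στ = 0 ⇒ m × 9.81 × 1.72 = 820.7 ⇒ m = 820.7 / (9.81 × 1.72) = 48.6 kg.

m ≈ 48.6 kg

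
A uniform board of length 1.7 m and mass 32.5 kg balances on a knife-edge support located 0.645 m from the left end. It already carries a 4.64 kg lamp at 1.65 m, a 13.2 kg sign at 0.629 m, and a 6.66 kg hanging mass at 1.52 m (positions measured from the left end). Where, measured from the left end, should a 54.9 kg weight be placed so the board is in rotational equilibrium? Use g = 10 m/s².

x ≈ 0.336 m from the left end

Taking torques about the knife-edge support (at 0.645 m from the left end):
Beam weight: 32.5 × 10 = 325 N down at 0.85 m → arm 0.205 m, τ = 325 × 0.205 = 66.62 N·m clockwise.
Lamp: 4.64 × 10 = 46.4 N down at 1.65 m → arm 1.005 m, τ = 46.4 × 1.005 = 46.63 N·m clockwise.
Sign: 13.2 × 10 = 132 N down at 0.629 m → arm 0.016 m, τ = 132 × 0.016 = 2.112 N·m counterclockwise.
Hanging mass: 6.66 × 10 = 66.6 N down at 1.52 m → arm 0.875 m, τ = 66.6 × 0.875 = 58.27 N·m clockwise.
Net moment of existing loads = 169.4 N·m clockwise.
The weight weighs 54.9 × 10 = 549 N and must supply an equal counterclockwise moment, so its lever arm about the knife-edge support is 169.4 / 549 = 0.309 m.
That puts it at 0.645 − 0.309 = 0.336 m from the left end.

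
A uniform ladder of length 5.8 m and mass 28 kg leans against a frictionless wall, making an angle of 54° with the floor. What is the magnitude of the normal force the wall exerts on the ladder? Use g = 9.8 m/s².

Sum moments about the foot of the ladder (the floor normal and friction both act there and drop out).
Ladder weight 28×9.8 = 274.4 N acts at 2.9 m along the ladder; its horizontal arm is 2.9·cos54° = 1.705 m → τ = 467.9 N·m clockwise.
Wall normal N acts horizontally at the top; its moment arm is the height L sinθ = 5.8·sin54° = 4.692 m, counterclockwise.
Balancing moments: N × 4.692 = 467.9, giving N = 99.7 N.

N_wall ≈ 99.7 N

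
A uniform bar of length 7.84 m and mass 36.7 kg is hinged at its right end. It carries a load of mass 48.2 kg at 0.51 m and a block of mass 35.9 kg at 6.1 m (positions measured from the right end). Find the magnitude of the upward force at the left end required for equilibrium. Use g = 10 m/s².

About the right end:
Beam weight: 36.7 × 10 = 367 N down at 3.92 m → arm 3.92 m, τ = 367 × 3.92 = 1439 N·m counterclockwise.
Load: 48.2 × 10 = 482 N down at 0.51 m → arm 0.51 m, τ = 482 × 0.51 = 245.8 N·m counterclockwise.
Block: 35.9 × 10 = 359 N down at 6.1 m → arm 6.1 m, τ = 359 × 6.1 = 2190 N·m counterclockwise.
Net moment of the loads = 3875 N·m counterclockwise.
The upward force F acts at the left end, arm 7.84 m, giving F × 7.84 clockwise.
For rotational equilibrium, F × 7.84 = 3875, so F = 3875 / 7.84 = 494 N.

F ≈ 494 N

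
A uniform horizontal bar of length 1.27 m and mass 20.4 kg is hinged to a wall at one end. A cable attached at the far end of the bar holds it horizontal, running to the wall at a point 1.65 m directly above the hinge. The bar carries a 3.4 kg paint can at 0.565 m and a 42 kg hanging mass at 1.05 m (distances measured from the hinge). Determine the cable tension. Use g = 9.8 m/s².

Take moments about the hinge.
Beam weight: 20.4 × 9.8 = 199.9 N down at 0.635 m → arm 0.635 m, τ = 199.9 × 0.635 = 126.9 N·m clockwise.
Paint can: 3.4 × 9.8 = 33.32 N down at 0.565 m → arm 0.565 m, τ = 33.32 × 0.565 = 18.83 N·m clockwise.
Hanging mass: 42 × 9.8 = 411.6 N down at 1.05 m → arm 1.05 m, τ = 411.6 × 1.05 = 432.2 N·m clockwise.
Total clockwise load moment = 577.9 N·m.
The cable tension T acts at 1.27 m; only its component perpendicular to the bar, T sinθ, produces torque. sinθ = h/√(h²+d²) = 1.65/√(1.65²+1.27²) = 0.7924.
For rotational equilibrium, T × 1.27 × 0.7924 = 577.9, so T = 577.9 / 1.006 = 574 N.

T ≈ 574 N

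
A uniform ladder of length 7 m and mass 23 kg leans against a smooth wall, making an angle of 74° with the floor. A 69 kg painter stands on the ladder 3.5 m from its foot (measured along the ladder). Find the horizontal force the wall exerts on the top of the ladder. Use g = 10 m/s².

N_wall ≈ 132 N

Taking torques about the foot of the ladder:
Ladder weight 23×10 = 230 N acts at 3.5 m along the ladder; its horizontal arm is 3.5·cos74° = 0.9647 m → τ = 221.9 N·m clockwise.
Painter: 69×10 = 690 N at 3.5 m → arm 0.9647 m → τ = 665.6 N·m clockwise.
Wall normal N acts horizontally at the top; its moment arm is the height L sinθ = 7·sin74° = 6.729 m, counterclockwise.
Balancing moments: N × 6.729 = 887.5, giving N = 132 N.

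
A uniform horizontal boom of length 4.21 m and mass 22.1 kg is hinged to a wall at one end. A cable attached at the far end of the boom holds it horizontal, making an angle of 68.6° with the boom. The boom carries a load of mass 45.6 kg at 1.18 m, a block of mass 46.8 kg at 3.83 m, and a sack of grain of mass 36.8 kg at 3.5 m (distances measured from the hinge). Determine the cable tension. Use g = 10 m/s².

T ≈ 1040 N

About the hinge:
Beam weight: 22.1 × 10 = 221 N down at 2.105 m → arm 2.105 m, τ = 221 × 2.105 = 465.2 N·m clockwise.
Load: 45.6 × 10 = 456 N down at 1.18 m → arm 1.18 m, τ = 456 × 1.18 = 538.1 N·m clockwise.
Block: 46.8 × 10 = 468 N down at 3.83 m → arm 3.83 m, τ = 468 × 3.83 = 1792 N·m clockwise.
Sack of grain: 36.8 × 10 = 368 N down at 3.5 m → arm 3.5 m, τ = 368 × 3.5 = 1288 N·m clockwise.
Total clockwise load moment = 4083 N·m.
The cable tension T acts at 4.21 m; only its component perpendicular to the boom, T sinθ, produces torque. sin 68.6° = 0.9311.
Balancing moments: T × 4.21 × 0.9311 = 4083, giving T = 4083 / 3.92 = 1040 N.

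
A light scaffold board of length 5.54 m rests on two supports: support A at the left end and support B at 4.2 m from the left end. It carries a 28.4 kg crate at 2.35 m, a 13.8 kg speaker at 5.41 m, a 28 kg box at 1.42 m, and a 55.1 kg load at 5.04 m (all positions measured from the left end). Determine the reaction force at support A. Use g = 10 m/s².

R_A ≈ 160 N

Taking torques about support B:
Crate: 28.4 × 10 = 284 N down at 2.35 m → arm 1.85 m, τ = 284 × 1.85 = 525.4 N·m counterclockwise.
Speaker: 13.8 × 10 = 138 N down at 5.41 m → arm 1.21 m, τ = 138 × 1.21 = 167 N·m clockwise.
Box: 28 × 10 = 280 N down at 1.42 m → arm 2.78 m, τ = 280 × 2.78 = 778.4 N·m counterclockwise.
Load: 55.1 × 10 = 551 N down at 5.04 m → arm 0.84 m, τ = 551 × 0.84 = 462.8 N·m clockwise.
Net load moment about support B = 674 N·m counterclockwise.
Reaction R at support A is upward at 0 m, arm 4.2 m → moment R × 4.2 clockwise.
Balancing moments: R × 4.2 = 674, giving R = 160 N.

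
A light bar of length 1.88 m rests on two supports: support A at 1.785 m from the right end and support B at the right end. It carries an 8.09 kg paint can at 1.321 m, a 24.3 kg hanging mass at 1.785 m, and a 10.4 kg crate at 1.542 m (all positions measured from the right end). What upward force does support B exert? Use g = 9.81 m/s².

Choose support A as the axis so its reaction then has zero moment arm.
Paint can: 8.09 × 9.81 = 79.36 N down at 1.321 m → arm 0.4642 m, τ = 79.36 × 0.4642 = 36.84 N·m clockwise.
Hanging mass: acts at the support A, moment arm 0 → no torque.
Crate: 10.4 × 9.81 = 102 N down at 1.542 m → arm 0.2432 m, τ = 102 × 0.2432 = 24.81 N·m clockwise.
Net load moment about support A = 61.65 N·m clockwise.
Reaction R at support B is upward at 0 m, arm 1.785 m → moment R × 1.785 counterclockwise.
Στ = 0 ⇒ R × 1.785 = 61.65 ⇒ R = 34.5 N.

R_B ≈ 34.5 N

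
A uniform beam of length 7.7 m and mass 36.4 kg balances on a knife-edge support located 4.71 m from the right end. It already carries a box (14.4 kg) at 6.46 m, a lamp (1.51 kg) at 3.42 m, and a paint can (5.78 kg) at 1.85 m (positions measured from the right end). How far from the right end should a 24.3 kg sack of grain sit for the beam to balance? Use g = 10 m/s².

x ≈ 5.72 m from the right end

About the knife-edge support (at 4.71 m from the right end):
Beam weight: 36.4 × 10 = 364 N down at 3.85 m → arm 0.86 m, τ = 364 × 0.86 = 313 N·m clockwise.
Box: 14.4 × 10 = 144 N down at 6.46 m → arm 1.75 m, τ = 144 × 1.75 = 252 N·m counterclockwise.
Lamp: 1.51 × 10 = 15.1 N down at 3.42 m → arm 1.29 m, τ = 15.1 × 1.29 = 19.48 N·m clockwise.
Paint can: 5.78 × 10 = 57.8 N down at 1.85 m → arm 2.86 m, τ = 57.8 × 2.86 = 165.3 N·m clockwise.
Net moment of existing loads = 245.8 N·m clockwise.
The sack of grain weighs 24.3 × 10 = 243 N and must supply an equal counterclockwise moment, so its lever arm about the knife-edge support is 245.8 / 243 = 1.01 m.
That puts it at 4.71 + 1.01 = 5.72 m from the right end.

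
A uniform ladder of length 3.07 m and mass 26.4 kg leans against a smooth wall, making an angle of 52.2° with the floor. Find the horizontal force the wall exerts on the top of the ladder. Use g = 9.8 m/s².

Sum moments about the foot of the ladder (the floor normal and friction both act there and drop out).
Ladder weight 26.4×9.8 = 258.7 N acts at 1.535 m along the ladder; its horizontal arm is 1.535·cos52.2° = 0.9408 m → τ = 243.4 N·m clockwise.
Wall normal N acts horizontally at the top; its moment arm is the height L sinθ = 3.07·sin52.2° = 2.426 m, counterclockwise.
Στ = 0 ⇒ N × 2.426 = 243.4 ⇒ N = 100 N.

N_wall ≈ 100 N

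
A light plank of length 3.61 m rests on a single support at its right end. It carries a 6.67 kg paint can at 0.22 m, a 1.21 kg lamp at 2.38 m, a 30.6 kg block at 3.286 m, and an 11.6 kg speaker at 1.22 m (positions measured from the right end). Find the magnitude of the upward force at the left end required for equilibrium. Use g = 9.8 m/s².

F ≈ 323 N

Take moments about the right end.
Paint can: 6.67 × 9.8 = 65.37 N down at 0.22 m → arm 0.22 m, τ = 65.37 × 0.22 = 14.38 N·m counterclockwise.
Lamp: 1.21 × 9.8 = 11.86 N down at 2.38 m → arm 2.38 m, τ = 11.86 × 2.38 = 28.23 N·m counterclockwise.
Block: 30.6 × 9.8 = 299.9 N down at 3.286 m → arm 3.286 m, τ = 299.9 × 3.286 = 985.5 N·m counterclockwise.
Speaker: 11.6 × 9.8 = 113.7 N down at 1.22 m → arm 1.22 m, τ = 113.7 × 1.22 = 138.7 N·m counterclockwise.
Net moment of the loads = 1167 N·m counterclockwise.
The upward force F acts at the left end, arm 3.61 m, giving F × 3.61 clockwise.
Balancing moments: F × 3.61 = 1167, giving F = 1167 / 3.61 = 323 N.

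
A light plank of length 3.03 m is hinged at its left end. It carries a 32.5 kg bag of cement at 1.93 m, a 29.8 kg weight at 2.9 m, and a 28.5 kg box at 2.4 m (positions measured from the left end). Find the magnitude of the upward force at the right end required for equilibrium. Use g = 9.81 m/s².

Taking torques about the left end:
Bag of cement: 32.5 × 9.81 = 318.8 N down at 1.93 m → arm 1.93 m, τ = 318.8 × 1.93 = 615.3 N·m clockwise.
Weight: 29.8 × 9.81 = 292.3 N down at 2.9 m → arm 2.9 m, τ = 292.3 × 2.9 = 847.7 N·m clockwise.
Box: 28.5 × 9.81 = 279.6 N down at 2.4 m → arm 2.4 m, τ = 279.6 × 2.4 = 671 N·m clockwise.
Net moment of the loads = 2134 N·m clockwise.
The upward force F acts at the right end, arm 3.03 m, giving F × 3.03 counterclockwise.
For rotational equilibrium, F × 3.03 = 2134, so F = 2134 / 3.03 = 704 N.

F ≈ 704 N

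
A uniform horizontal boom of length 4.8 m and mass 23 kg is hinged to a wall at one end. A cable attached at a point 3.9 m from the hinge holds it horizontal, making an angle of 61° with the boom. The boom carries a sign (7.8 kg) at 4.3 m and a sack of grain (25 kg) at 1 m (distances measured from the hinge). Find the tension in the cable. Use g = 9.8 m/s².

Take moments about the hinge.
Beam weight: 23 × 9.8 = 225.4 N down at 2.4 m → arm 2.4 m, τ = 225.4 × 2.4 = 541 N·m clockwise.
Sign: 7.8 × 9.8 = 76.44 N down at 4.3 m → arm 4.3 m, τ = 76.44 × 4.3 = 328.7 N·m clockwise.
Sack of grain: 25 × 9.8 = 245 N down at 1 m → arm 1 m, τ = 245 × 1 = 245 N·m clockwise.
Total clockwise load moment = 1115 N·m.
The cable tension T acts at 3.9 m; only its component perpendicular to the boom, T sinθ, produces torque. sin 61° = 0.8746.
For rotational equilibrium, T × 3.9 × 0.8746 = 1115, so T = 1115 / 3.411 = 327 N.

T ≈ 327 N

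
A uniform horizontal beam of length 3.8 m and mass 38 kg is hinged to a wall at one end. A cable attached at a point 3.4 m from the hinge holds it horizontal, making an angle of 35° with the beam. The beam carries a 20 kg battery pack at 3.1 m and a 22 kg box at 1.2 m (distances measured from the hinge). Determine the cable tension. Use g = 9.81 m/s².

Sum moments about the hinge (the unknown hinge reaction has zero arm there).
Beam weight: 38 × 9.81 = 372.8 N down at 1.9 m → arm 1.9 m, τ = 372.8 × 1.9 = 708.3 N·m clockwise.
Battery pack: 20 × 9.81 = 196.2 N down at 3.1 m → arm 3.1 m, τ = 196.2 × 3.1 = 608.2 N·m clockwise.
Box: 22 × 9.81 = 215.8 N down at 1.2 m → arm 1.2 m, τ = 215.8 × 1.2 = 259 N·m clockwise.
Total clockwise load moment = 1576 N·m.
The cable tension T acts at 3.4 m; only its component perpendicular to the beam, T sinθ, produces torque. sin 35° = 0.5736.
Balancing moments: T × 3.4 × 0.5736 = 1576, giving T = 1576 / 1.95 = 808 N.

T ≈ 808 N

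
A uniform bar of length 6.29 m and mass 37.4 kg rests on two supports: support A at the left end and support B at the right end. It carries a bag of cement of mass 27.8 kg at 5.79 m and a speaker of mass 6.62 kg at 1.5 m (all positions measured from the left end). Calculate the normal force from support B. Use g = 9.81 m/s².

Sum moments about support A (its reaction then has zero moment arm).
Beam weight: 37.4 × 9.81 = 366.9 N down at 3.145 m → arm 3.145 m, τ = 366.9 × 3.145 = 1154 N·m clockwise.
Bag of cement: 27.8 × 9.81 = 272.7 N down at 5.79 m → arm 5.79 m, τ = 272.7 × 5.79 = 1579 N·m clockwise.
Speaker: 6.62 × 9.81 = 64.94 N down at 1.5 m → arm 1.5 m, τ = 64.94 × 1.5 = 97.41 N·m clockwise.
Net load moment about support A = 2830 N·m clockwise.
Reaction R at support B is upward at 6.29 m, arm 6.29 m → moment R × 6.29 counterclockwise.
Balancing moments: R × 6.29 = 2830, giving R = 450 N.

R_B ≈ 450 N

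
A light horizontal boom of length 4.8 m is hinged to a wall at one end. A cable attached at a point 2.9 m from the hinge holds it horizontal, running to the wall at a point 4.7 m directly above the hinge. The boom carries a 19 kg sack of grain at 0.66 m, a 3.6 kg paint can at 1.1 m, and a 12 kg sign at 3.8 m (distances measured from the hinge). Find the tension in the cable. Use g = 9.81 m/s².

T ≈ 247 N

Sum moments about the hinge (the unknown hinge reaction has zero arm there).
Sack of grain: 19 × 9.81 = 186.4 N down at 0.66 m → arm 0.66 m, τ = 186.4 × 0.66 = 123 N·m clockwise.
Paint can: 3.6 × 9.81 = 35.32 N down at 1.1 m → arm 1.1 m, τ = 35.32 × 1.1 = 38.85 N·m clockwise.
Sign: 12 × 9.81 = 117.7 N down at 3.8 m → arm 3.8 m, τ = 117.7 × 3.8 = 447.3 N·m clockwise.
Total clockwise load moment = 609.1 N·m.
The cable tension T acts at 2.9 m; only its component perpendicular to the boom, T sinθ, produces torque. sinθ = h/√(h²+d²) = 4.7/√(4.7²+2.9²) = 0.851.
For rotational equilibrium, T × 2.9 × 0.851 = 609.1, so T = 609.1 / 2.468 = 247 N.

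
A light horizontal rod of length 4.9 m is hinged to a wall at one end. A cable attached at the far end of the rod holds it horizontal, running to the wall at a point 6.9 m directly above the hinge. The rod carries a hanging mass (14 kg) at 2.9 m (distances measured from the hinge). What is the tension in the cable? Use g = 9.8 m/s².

T ≈ 99.6 N

Take moments about the hinge.
Hanging mass: 14 × 9.8 = 137.2 N down at 2.9 m → arm 2.9 m, τ = 137.2 × 2.9 = 397.9 N·m clockwise.
Total clockwise load moment = 397.9 N·m.
The cable tension T acts at 4.9 m; only its component perpendicular to the rod, T sinθ, produces torque. sinθ = h/√(h²+d²) = 6.9/√(6.9²+4.9²) = 0.8153.
Στ = 0 ⇒ T × 4.9 × 0.8153 = 397.9 ⇒ T = 397.9 / 3.995 = 99.6 N.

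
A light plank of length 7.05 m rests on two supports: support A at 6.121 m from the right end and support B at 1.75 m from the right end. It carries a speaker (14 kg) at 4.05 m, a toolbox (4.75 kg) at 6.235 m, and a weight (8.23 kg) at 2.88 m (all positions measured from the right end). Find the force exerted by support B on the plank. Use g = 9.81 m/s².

R_B ≈ 124 N

Sum moments about support A (its reaction then has zero moment arm).
Speaker: 14 × 9.81 = 137.3 N down at 4.05 m → arm 2.071 m, τ = 137.3 × 2.071 = 284.3 N·m clockwise.
Toolbox: 4.75 × 9.81 = 46.6 N down at 6.235 m → arm 0.114 m, τ = 46.6 × 0.114 = 5.312 N·m counterclockwise.
Weight: 8.23 × 9.81 = 80.74 N down at 2.88 m → arm 3.241 m, τ = 80.74 × 3.241 = 261.7 N·m clockwise.
Net load moment about support A = 540.7 N·m clockwise.
Reaction R at support B is upward at 1.75 m, arm 4.371 m → moment R × 4.371 counterclockwise.
Setting net torque to zero: R × 4.371 = 540.7 → R = 124 N.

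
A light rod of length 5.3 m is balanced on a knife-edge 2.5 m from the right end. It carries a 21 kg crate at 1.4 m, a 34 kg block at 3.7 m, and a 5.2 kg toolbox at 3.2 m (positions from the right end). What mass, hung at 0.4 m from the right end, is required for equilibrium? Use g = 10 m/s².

m ≈ 10.2 kg

About the knife-edge (at 2.5 m from the right end):
Crate: 21 × 10 = 210 N down at 1.4 m → arm 1.1 m, τ = 210 × 1.1 = 231 N·m clockwise.
Block: 34 × 10 = 340 N down at 3.7 m → arm 1.2 m, τ = 340 × 1.2 = 408 N·m counterclockwise.
Toolbox: 5.2 × 10 = 52 N down at 3.2 m → arm 0.7 m, τ = 52 × 0.7 = 36.4 N·m counterclockwise.
Net moment of known loads = 213.4 N·m counterclockwise.
An unknown mass m at 0.4 m has arm 2.1 m; its moment is m·g·2.1 clockwise.
Setting net torque to zero: m × 10 × 2.1 = 213.4 → m = 213.4 / (10 × 2.1) = 10.2 kg.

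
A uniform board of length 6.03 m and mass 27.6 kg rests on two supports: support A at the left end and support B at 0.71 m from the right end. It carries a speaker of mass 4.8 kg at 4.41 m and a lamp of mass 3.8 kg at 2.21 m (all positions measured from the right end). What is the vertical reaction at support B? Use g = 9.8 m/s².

Taking torques about support A:
Beam weight: 27.6 × 9.8 = 270.5 N down at 3.015 m → arm 3.015 m, τ = 270.5 × 3.015 = 815.6 N·m clockwise.
Speaker: 4.8 × 9.8 = 47.04 N down at 4.41 m → arm 1.62 m, τ = 47.04 × 1.62 = 76.2 N·m clockwise.
Lamp: 3.8 × 9.8 = 37.24 N down at 2.21 m → arm 3.82 m, τ = 37.24 × 3.82 = 142.3 N·m clockwise.
Net load moment about support A = 1034 N·m clockwise.
Reaction R at support B is upward at 0.71 m, arm 5.32 m → moment R × 5.32 counterclockwise.
For rotational equilibrium, R × 5.32 = 1034, so R = 194 N.

R_B ≈ 194 N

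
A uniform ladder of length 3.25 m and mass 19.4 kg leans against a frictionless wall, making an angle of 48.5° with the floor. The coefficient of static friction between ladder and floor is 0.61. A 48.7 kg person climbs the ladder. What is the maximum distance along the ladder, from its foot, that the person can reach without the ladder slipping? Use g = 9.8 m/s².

d ≈ 2.49 m

About the foot of the ladder:
Ladder weight 19.4×9.8 = 190.1 N acts at 1.625 m along the ladder; its horizontal arm is 1.625·cos48.5° = 1.077 m → τ = 204.7 N·m clockwise.
Person weight 48.7×9.8 = 477.3 N at distance d → arm d·cos48.5° → τ = 477.3·d·0.6626 clockwise.
Wall normal N at the top has arm L sinθ = 2.434 m counterclockwise, so Στ = 0 gives N·2.434 = 204.7 + 316.3·d.
ΣFy = 0 ⇒ N_floor = 667.4 N, so the maximum friction is μ_s·N_floor = 0.61×667.4 = 407.1 N. ΣFx = 0 ⇒ N_wall = f, so at the slipping point N = 407.1 N.
Substituting: 407.1×2.434 = 204.7 + 316.3·d ⇒ d = (990.9 − 204.7) / 316.3 = 2.49 m.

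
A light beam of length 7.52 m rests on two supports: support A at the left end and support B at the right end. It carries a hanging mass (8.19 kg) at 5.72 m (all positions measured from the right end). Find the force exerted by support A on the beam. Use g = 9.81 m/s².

R_A ≈ 61.1 N

About support B:
Hanging mass: 8.19 × 9.81 = 80.34 N down at 5.72 m → arm 5.72 m, τ = 80.34 × 5.72 = 459.5 N·m counterclockwise.
Net load moment about support B = 459.5 N·m counterclockwise.
Reaction R at support A is upward at 7.52 m, arm 7.52 m → moment R × 7.52 clockwise.
Balancing moments: R × 7.52 = 459.5, giving R = 61.1 N.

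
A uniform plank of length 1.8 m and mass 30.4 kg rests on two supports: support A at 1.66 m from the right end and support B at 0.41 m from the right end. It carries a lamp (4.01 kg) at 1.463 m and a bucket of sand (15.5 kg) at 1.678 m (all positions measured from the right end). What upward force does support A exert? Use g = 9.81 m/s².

R_A ≈ 304 N

Sum moments about support B (its reaction then has zero moment arm).
Beam weight: 30.4 × 9.81 = 298.2 N down at 0.9 m → arm 0.49 m, τ = 298.2 × 0.49 = 146.1 N·m counterclockwise.
Lamp: 4.01 × 9.81 = 39.34 N down at 1.463 m → arm 1.053 m, τ = 39.34 × 1.053 = 41.43 N·m counterclockwise.
Bucket of sand: 15.5 × 9.81 = 152.1 N down at 1.678 m → arm 1.268 m, τ = 152.1 × 1.268 = 192.9 N·m counterclockwise.
Net load moment about support B = 380.4 N·m counterclockwise.
Reaction R at support A is upward at 1.66 m, arm 1.25 m → moment R × 1.25 clockwise.
Στ = 0 ⇒ R × 1.25 = 380.4 ⇒ R = 304 N.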